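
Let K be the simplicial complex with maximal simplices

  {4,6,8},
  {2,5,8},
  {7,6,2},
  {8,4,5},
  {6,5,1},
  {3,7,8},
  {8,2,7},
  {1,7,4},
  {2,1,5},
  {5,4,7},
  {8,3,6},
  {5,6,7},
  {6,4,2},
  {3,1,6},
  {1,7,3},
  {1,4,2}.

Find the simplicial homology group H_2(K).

H_2 = Z.

Order the vertices as 1 < 2 < 3 < 4 < 5 < 6 < 7 < 8. Listing each simplex with vertices in this order, K has dimension 2 with simplices:

  0-simplices (8): [1], [2], [3], [4], [5], [6], [7], [8]
  1-simplices (24): (24 of them)
  2-simplices (16): [1,2,4], [1,2,5], [1,3,6], [1,3,7], [1,4,7], [1,5,6], [2,4,6], [2,5,8], [2,6,7], [2,7,8], [3,6,8], [3,7,8], [4,5,7], [4,5,8], [4,6,8], [5,6,7]

so the chain groups are C_0 ≅ Z^8, C_1 ≅ Z^24, C_2 ≅ Z^16.

The boundary map ∂_1: C_1 → C_0 maps an edge to its endpoints' difference, ∂[p,q] = q − p. For instance
  ∂[2,6] = [6] − [2].
The resulting 8×24 matrix has rank 7, and its Smith normal form has invariant factors (1,1,1,1,1,1,1).

The boundary map ∂_2: C_2 → C_1 maps a triangle to the signed sum of its edges. For instance
  ∂[2,6,7] = [6,7] − [2,7] + [2,6],
  ∂[4,5,8] = [5,8] − [4,8] + [4,5].
The resulting 24×16 matrix has rank 15, and its Smith normal form has invariant factors (1,1,1,1,1,1,1,1,1,1,1,1,1,1,1).

Computing H_k = (kernel of ∂_k) / (image of ∂_{k+1}):

  H_2: rank ker ∂_2 − rank ∂_3 = (16 − 15) − 0 = 1, and there is no ∂_3, so H_2 = Z.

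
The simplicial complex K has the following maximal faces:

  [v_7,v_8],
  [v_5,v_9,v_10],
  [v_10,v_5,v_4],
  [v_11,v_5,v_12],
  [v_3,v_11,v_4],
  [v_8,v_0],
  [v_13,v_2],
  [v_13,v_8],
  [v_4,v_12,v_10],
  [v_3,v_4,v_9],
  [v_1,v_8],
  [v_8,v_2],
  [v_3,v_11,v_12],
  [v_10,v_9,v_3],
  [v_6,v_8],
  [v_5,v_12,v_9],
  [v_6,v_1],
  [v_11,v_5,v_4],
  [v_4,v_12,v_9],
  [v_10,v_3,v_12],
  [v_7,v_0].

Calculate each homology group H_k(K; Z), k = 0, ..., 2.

Order the vertices as v_0 < v_1 < v_2 < v_3 < v_4 < v_5 < v_6 < v_7 < v_8 < v_9 < v_10 < v_11 < v_12 < v_13. Listing each simplex with vertices in this order, K has dimension 2 with simplices:

  0-simplices (14): [v_0], [v_1], [v_2], [v_3], [v_4], [v_5], [v_6], [v_7], [v_8], [v_9], [v_10], [v_11], [v_12], [v_13]
  1-simplices (27): (27 of them)
  2-simplices (12): (12 of them)

so the chain groups are C_0 ≅ Z^14, C_1 ≅ Z^27, C_2 ≅ Z^12.

Boundary ∂_1: C_1 → C_0 sends each edge [p,q] (with p < q) to q − p.
This gives a 14×27 integer matrix of rank 12; reducing to Smith normal form yields diagonal entries (1,1,1,1,1,1,1,1,1,1,1,1).

∂_2: C_2 → C_1 maps a triangle to the signed sum of its edges. For instance
  ∂[v_3,v_4,v_9] = [v_4,v_9] − [v_3,v_9] + [v_3,v_4],
  ∂[v_3,v_4,v_11] = [v_4,v_11] − [v_3,v_11] + [v_3,v_4].
The resulting 27×12 matrix has rank 12, and its Smith normal form has invariant factors (1,1,1,1,1,1,1,1,1,1,1,2).

Reading off H_k = ker ∂_k / im ∂_{k+1}:

  H_0: rank C_0 − rank ∂_1 = 14 − 12 = 2, and the invariant factors of ∂_1 are all 1, so H_0 ≅ Z^2.
  H_1: rank ker ∂_1 − rank ∂_2 = (27 − 12) − 12 = 3, and ∂_2 has invariant factor 2 > 1, so H_1 ≅ Z^3 ⊕ Z/2Z.
  H_2: rank ker ∂_2 − rank ∂_3 = (12 − 12) − 0 = 0, and there is no ∂_3, so H_2 ≅ 0.

(K is a triangulation of the disjoint union of a wedge of 3 circles and the real projective plane RP^2.)

H_0 ≅ Z^2,  H_1 ≅ Z^3 ⊕ Z/2Z,  H_2 = 0.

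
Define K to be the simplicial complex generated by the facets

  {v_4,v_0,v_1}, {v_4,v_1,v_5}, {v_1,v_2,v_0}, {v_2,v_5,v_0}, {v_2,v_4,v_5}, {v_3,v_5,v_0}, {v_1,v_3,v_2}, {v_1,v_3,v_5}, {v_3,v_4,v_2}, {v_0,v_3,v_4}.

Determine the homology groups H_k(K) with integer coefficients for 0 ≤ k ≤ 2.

H_0 ≅ Z,  H_1 ≅ Z_2,  H_2 = 0.

Fix the vertex order v_0 < v_1 < v_2 < v_3 < v_4 < v_5 and write every simplex with vertices in increasing order. Then dim K = 2 and the simplices of K are:

  0-simplices (6): [v_0], [v_1], [v_2], [v_3], [v_4], [v_5]
  1-simplices (15): (15 of them)
  2-simplices (10): [v_0,v_1,v_2], [v_0,v_1,v_4], [v_0,v_2,v_5], [v_0,v_3,v_4], [v_0,v_3,v_5], [v_1,v_2,v_3], [v_1,v_3,v_5], [v_1,v_4,v_5], [v_2,v_3,v_4], [v_2,v_4,v_5]

so the chain groups are C_0 ≅ Z^6, C_1 ≅ Z^15, C_2 ≅ Z^10.

∂_1: C_1 → C_0 is given by ∂[p,q] = [q] − [p].
As a 6×15 matrix over Z this has rank 5, with invariant factors (1,1,1,1,1).

Boundary ∂_2: C_2 → C_1 sends each 2-simplex [p,q,r] to [q,r] − [p,r] + [p,q]. For instance
  ∂[v_0,v_1,v_2] = [v_1,v_2] − [v_0,v_2] + [v_0,v_1],
  ∂[v_0,v_2,v_5] = [v_2,v_5] − [v_0,v_5] + [v_0,v_2].
This gives a 15×10 integer matrix of rank 10; reducing to Smith normal form yields diagonal entries (1,1,1,1,1,1,1,1,1,2).

Computing H_k = (kernel of ∂_k) / (image of ∂_{k+1}):

  H_0: rank C_0 − rank ∂_1 = 6 − 5 = 1, and the invariant factors of ∂_1 are all 1, so H_0 ≅ Z.
  H_1: rank ker ∂_1 − rank ∂_2 = (15 − 5) − 10 = 0, and ∂_2 has invariant factor 2 > 1, so H_1 ≅ Z_2.
  H_2: rank ker ∂_2 − rank ∂_3 = (10 − 10) − 0 = 0, and there is no ∂_3, so H_2 ≅ 0.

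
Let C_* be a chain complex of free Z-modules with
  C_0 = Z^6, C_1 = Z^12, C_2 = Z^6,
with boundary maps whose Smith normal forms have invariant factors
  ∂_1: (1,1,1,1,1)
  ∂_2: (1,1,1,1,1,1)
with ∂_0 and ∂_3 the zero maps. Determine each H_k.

H_0 = Z,  H_1 = Z,  H_2 = 0.

H_0: b_0 = 6 − 0 − 5 = 1; torsion from ∂_1 factors > 1: none. So H_0 = Z.
H_1: b_1 = 12 − 5 − 6 = 1; torsion from ∂_2 factors > 1: none. So H_1 = Z.
H_2: b_2 = 6 − 6 − 0 = 0; torsion from ∂_3 factors > 1: none. So H_2 = 0.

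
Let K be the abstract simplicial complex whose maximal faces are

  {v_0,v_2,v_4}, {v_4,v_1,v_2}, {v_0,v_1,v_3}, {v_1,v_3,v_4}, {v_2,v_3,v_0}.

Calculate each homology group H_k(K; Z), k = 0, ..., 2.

H_0 = Z,  H_1 = Z,  H_2 = 0.

Take the total order v_0 < v_1 < v_2 < v_3 < v_4 on the vertex set. Then K (dimension 2) consists of the simplices:

  0-simplices (5): [v_0], [v_1], [v_2], [v_3], [v_4]
  1-simplices (10): [v_0,v_1], [v_0,v_2], [v_0,v_3], [v_0,v_4], [v_1,v_2], [v_1,v_3], [v_1,v_4], [v_2,v_3], [v_2,v_4], [v_3,v_4]
  2-simplices (5): [v_0,v_1,v_3], [v_0,v_2,v_3], [v_0,v_2,v_4], [v_1,v_2,v_4], [v_1,v_3,v_4]

so the chain groups are C_0 ≅ Z^5, C_1 ≅ Z^10, C_2 ≅ Z^5.

The boundary map ∂_1: C_1 → C_0 is given by ∂[p,q] = [q] − [p].
The 5×10 boundary matrix has rank 4 and Smith normal form diag(1,1,1,1).

Boundary ∂_2: C_2 → C_1 acts by ∂[p,q,r] = [q,r] − [p,r] + [p,q]. For instance
  ∂[v_0,v_2,v_3] = [v_2,v_3] − [v_0,v_3] + [v_0,v_2],
  ∂[v_1,v_2,v_4] = [v_2,v_4] − [v_1,v_4] + [v_1,v_2].
The 10×5 boundary matrix has rank 5 and Smith normal form diag(1,1,1,1,1).

Reading off H_k = ker ∂_k / im ∂_{k+1}:

  H_0: rank C_0 − rank ∂_1 = 5 − 4 = 1, and the invariant factors of ∂_1 are all 1, so H_0 ≅ Z.
  H_1: rank ker ∂_1 − rank ∂_2 = (10 − 4) − 5 = 1, and the invariant factors of ∂_2 are all 1, so H_1 ≅ Z.
  H_2: rank ker ∂_2 − rank ∂_3 = (5 − 5) − 0 = 0, and there is no ∂_3, so H_2 ≅ 0.

As a check, the Euler characteristic is 5 − 10 + 5 = 0, which agrees with 1 − 1 + 0 = 0.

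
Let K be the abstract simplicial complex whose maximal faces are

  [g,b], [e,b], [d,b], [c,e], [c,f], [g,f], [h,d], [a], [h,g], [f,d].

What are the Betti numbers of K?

K has 8 vertices, 9 edges.
rank ∂_0 = 0, rank ∂_1 = 6 ⇒ b_0 = 8 − 0 − 6 = 2; all invariant factors of ∂_1 are 1 so no torsion. So H_0 = Z^2.
rank ∂_1 = 6, rank ∂_2 = 0 ⇒ b_1 = 9 − 6 − 0 = 3. So H_1 = Z^3.

b_0 = 2, b_1 = 3.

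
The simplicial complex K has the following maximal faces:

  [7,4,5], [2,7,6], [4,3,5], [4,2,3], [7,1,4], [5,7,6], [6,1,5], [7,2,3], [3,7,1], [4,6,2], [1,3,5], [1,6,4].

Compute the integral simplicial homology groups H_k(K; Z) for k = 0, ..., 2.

Order the vertices as 1 < 2 < 3 < 4 < 5 < 6 < 7. Listing each simplex with vertices in this order, K has dimension 2 with simplices:

  0-simplices (7): [1], [2], [3], [4], [5], [6], [7]
  1-simplices (18): [1,3], [1,4], [1,5], [1,6], [1,7], [2,3], [2,4], [2,6], [2,7], [3,4], [3,5], [3,7], [4,5], [4,6], [4,7], [5,6], [5,7], [6,7]
  2-simplices (12): [1,3,5], [1,3,7], [1,4,6], [1,4,7], [1,5,6], [2,3,4], [2,3,7], [2,4,6], [2,6,7], [3,4,5], [4,5,7], [5,6,7]

Hence C_0 ≅ Z^7, C_1 ≅ Z^18, C_2 ≅ Z^12.

∂_1: C_1 → C_0 is given by ∂[p,q] = [q] − [p]. For instance
  ∂[2,7] = [7] − [2].
This gives a 7×18 integer matrix of rank 6; reducing to Smith normal form yields diagonal entries (1,1,1,1,1,1).

The boundary map ∂_2: C_2 → C_1 maps a triangle to the signed sum of its edges. For instance
  ∂[1,3,5] = [3,5] − [1,5] + [1,3],
  ∂[2,3,4] = [3,4] − [2,4] + [2,3].
The resulting 18×12 matrix has rank 12, and its Smith normal form has invariant factors (1,1,1,1,1,1,1,1,1,1,1,2).

Computing H_k = (kernel of ∂_k) / (image of ∂_{k+1}):

  H_0: rank C_0 − rank ∂_1 = 7 − 6 = 1, and the invariant factors of ∂_1 are all 1, so H_0 ≅ Z.
  H_1: rank ker ∂_1 − rank ∂_2 = (18 − 6) − 12 = 0, and ∂_2 has invariant factor 2 > 1, so H_1 ≅ Z/2Z.
  H_2: rank ker ∂_2 − rank ∂_3 = (12 − 12) − 0 = 0, and there is no ∂_3, so H_2 ≅ 0.

As a check, the Euler characteristic is 7 − 18 + 12 = 1, which agrees with 1 − 0 + 0 = 1.

H_0 ≅ Z,  H_1 ≅ Z/2Z,  H_2 = 0.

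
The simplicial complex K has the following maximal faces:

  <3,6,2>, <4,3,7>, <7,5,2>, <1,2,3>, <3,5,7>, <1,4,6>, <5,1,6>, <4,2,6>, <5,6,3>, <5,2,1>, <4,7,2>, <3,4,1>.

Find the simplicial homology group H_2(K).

Order the vertices as 1 < 2 < 3 < 4 < 5 < 6 < 7. Listing each simplex with vertices in this order, K has dimension 2 with simplices:

  0-simplices (7): [1], [2], [3], [4], [5], [6], [7]
  1-simplices (18): [1,2], [1,3], [1,4], [1,5], [1,6], [2,3], [2,4], [2,5], [2,6], [2,7], [3,4], [3,5], [3,6], [3,7], [4,6], [4,7], [5,6], [5,7]
  2-simplices (12): [1,2,3], [1,2,5], [1,3,4], [1,4,6], [1,5,6], [2,3,6], [2,4,6], [2,4,7], [2,5,7], [3,4,7], [3,5,6], [3,5,7]

giving chain groups C_0 ≅ Z^7, C_1 ≅ Z^18, C_2 ≅ Z^12.

∂_1: C_1 → C_0 is given by ∂[p,q] = [q] − [p]. For instance
  ∂[1,5] = [5] − [1].
The 7×18 boundary matrix has rank 6 and Smith normal form diag(1,1,1,1,1,1).

∂_2: C_2 → C_1 sends each 2-simplex [p,q,r] to [q,r] − [p,r] + [p,q]. For instance
  ∂[1,4,6] = [4,6] − [1,6] + [1,4],
  ∂[1,5,6] = [5,6] − [1,6] + [1,5].
The resulting 18×12 matrix has rank 12, and its Smith normal form has invariant factors (1,1,1,1,1,1,1,1,1,1,1,2).

Reading off H_k = ker ∂_k / im ∂_{k+1}:

  H_2: rank ker ∂_2 − rank ∂_3 = (12 − 12) − 0 = 0, and there is no ∂_3, so H_2 ≅ 0.

H_2 ≅ 0.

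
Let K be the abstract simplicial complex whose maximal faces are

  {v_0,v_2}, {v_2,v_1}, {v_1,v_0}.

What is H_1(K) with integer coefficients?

H_1 = Z.

Fix the vertex order v_0 < v_1 < v_2 and write every simplex with vertices in increasing order. Then dim K = 1 and the simplices of K are:

  0-simplices (3): [v_0], [v_1], [v_2]
  1-simplices (3): [v_0,v_1], [v_0,v_2], [v_1,v_2]

Hence C_0 ≅ Z^3, C_1 ≅ Z^3.

∂_1: C_1 → C_0 sends each edge [p,q] (with p < q) to q − p. For instance
  ∂[v_0,v_2] = [v_2] − [v_0].
The 3×3 boundary matrix has rank 2 and Smith normal form diag(1,1).

Reading off H_k = ker ∂_k / im ∂_{k+1}:

  H_1: rank ker ∂_1 − rank ∂_2 = (3 − 2) − 0 = 1, and there is no ∂_2, so H_1 ≅ Z.

(K is a triangulation of the circle S^1.)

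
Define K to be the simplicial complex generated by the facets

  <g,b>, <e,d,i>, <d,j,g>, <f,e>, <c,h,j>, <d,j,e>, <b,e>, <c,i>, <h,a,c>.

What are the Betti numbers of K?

Order the vertices as a < b < c < d < e < f < g < h < i < j. Listing each simplex with vertices in this order, K has dimension 2 with simplices:

  0-simplices (10): a, b, c, d, e, f, g, h, i, j
  1-simplices (16): ac, ah, be, bg, ch, ci, cj, de, dg, di, dj, ef, ei, ej, gj, hj
  2-simplices (5): ach, chj, dei, dej, dgj

giving chain groups C_0 ≅ Z^10, C_1 ≅ Z^16, C_2 ≅ Z^5.

The boundary map ∂_1: C_1 → C_0 sends each edge [p,q] (with p < q) to q − p. For instance
  ∂dj = j − d.
As a 10×16 matrix over Z this has rank 9, with invariant factors (1,1,1,1,1,1,1,1,1).

The boundary map ∂_2: C_2 → C_1 maps a triangle to the signed sum of its edges. For instance
  ∂chj = hj − cj + ch,
  ∂dej = ej − dj + de.
This gives a 16×5 integer matrix of rank 5; reducing to Smith normal form yields diagonal entries (1,1,1,1,1).

Computing H_k = (kernel of ∂_k) / (image of ∂_{k+1}):

  H_0: rank C_0 − rank ∂_1 = 10 − 9 = 1, and the invariant factors of ∂_1 are all 1, so H_0 = Z.
  H_1: rank ker ∂_1 − rank ∂_2 = (16 − 9) − 5 = 2, and the invariant factors of ∂_2 are all 1, so H_1 = Z^2.
  H_2: rank ker ∂_2 − rank ∂_3 = (5 − 5) − 0 = 0, and there is no ∂_3, so H_2 = 0.

Hence the Betti numbers are b_0 = 1, b_1 = 2, b_2 = 0.

b_0 = 1, b_1 = 2, b_2 = 0.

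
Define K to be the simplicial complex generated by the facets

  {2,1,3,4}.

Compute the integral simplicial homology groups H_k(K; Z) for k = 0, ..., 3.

H_0 = Z,  H_1 = 0,  H_2 = 0,  H_3 = 0.

We work with the vertex ordering 1 < 2 < 3 < 4. The simplices of K, each written with vertices in increasing order, are:

  0-simplices (4): [1], [2], [3], [4]
  1-simplices (6): [1,2], [1,3], [1,4], [2,3], [2,4], [3,4]
  2-simplices (4): [1,2,3], [1,2,4], [1,3,4], [2,3,4]
  3-simplices (1): [1,2,3,4]

Hence C_0 ≅ Z^4, C_1 ≅ Z^6, C_2 ≅ Z^4, C_3 ≅ Z^1.

Boundary ∂_1: C_1 → C_0 maps an edge to its endpoints' difference, ∂[p,q] = q − p.
As a 4×6 matrix over Z this has rank 3, with invariant factors (1,1,1).

Boundary ∂_2: C_2 → C_1 acts by ∂[p,q,r] = [q,r] − [p,r] + [p,q]. For instance
  ∂[1,2,3] = [2,3] − [1,3] + [1,2],
  ∂[1,2,4] = [2,4] − [1,4] + [1,2].
The resulting 6×4 matrix has rank 3, and its Smith normal form has invariant factors (1,1,1).

∂_3: C_3 → C_2 sends each 3-simplex σ to the alternating sum Σ_i (−1)^i (σ with its i-th vertex removed). For instance
  ∂[1,2,3,4] = [2,3,4] − [1,3,4] + [1,2,4] − [1,2,3].
The 4×1 boundary matrix has rank 1 and Smith normal form diag(1).

Computing H_k = (kernel of ∂_k) / (image of ∂_{k+1}):

  H_0: rank C_0 − rank ∂_1 = 4 − 3 = 1, and the invariant factors of ∂_1 are all 1, so H_0 ≅ Z.
  H_1: rank ker ∂_1 − rank ∂_2 = (6 − 3) − 3 = 0, and the invariant factors of ∂_2 are all 1, so H_1 ≅ 0.
  H_2: rank ker ∂_2 − rank ∂_3 = (4 − 3) − 1 = 0, and the invariant factors of ∂_3 are all 1, so H_2 ≅ 0.
  H_3: rank ker ∂_3 − rank ∂_4 = (1 − 1) − 0 = 0, and there is no ∂_4, so H_3 ≅ 0.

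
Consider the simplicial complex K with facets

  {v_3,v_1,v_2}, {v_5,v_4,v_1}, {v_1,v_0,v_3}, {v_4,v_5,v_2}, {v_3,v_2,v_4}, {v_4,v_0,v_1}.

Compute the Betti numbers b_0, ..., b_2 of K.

We work with the vertex ordering v_0 < v_1 < v_2 < v_3 < v_4 < v_5. The simplices of K, each written with vertices in increasing order, are:

  0-simplices (6): [v_0], [v_1], [v_2], [v_3], [v_4], [v_5]
  1-simplices (12): [v_0,v_1], [v_0,v_3], [v_0,v_4], [v_1,v_2], [v_1,v_3], [v_1,v_4], [v_1,v_5], [v_2,v_3], [v_2,v_4], [v_2,v_5], [v_3,v_4], [v_4,v_5]
  2-simplices (6): [v_0,v_1,v_3], [v_0,v_1,v_4], [v_1,v_2,v_3], [v_1,v_4,v_5], [v_2,v_3,v_4], [v_2,v_4,v_5]

so the chain groups are C_0 ≅ Z^6, C_1 ≅ Z^12, C_2 ≅ Z^6.

The boundary map ∂_1: C_1 → C_0 sends each edge [p,q] (with p < q) to q − p. For instance
  ∂[v_0,v_4] = [v_4] − [v_0].
The 6×12 boundary matrix has rank 5 and Smith normal form diag(1,1,1,1,1).

The boundary map ∂_2: C_2 → C_1 acts by ∂[p,q,r] = [q,r] − [p,r] + [p,q]. For instance
  ∂[v_0,v_1,v_4] = [v_1,v_4] − [v_0,v_4] + [v_0,v_1],
  ∂[v_2,v_3,v_4] = [v_3,v_4] − [v_2,v_4] + [v_2,v_3].
As a 12×6 matrix over Z this has rank 6, with invariant factors (1,1,1,1,1,1).

Computing H_k = (kernel of ∂_k) / (image of ∂_{k+1}):

  H_0: rank C_0 − rank ∂_1 = 6 − 5 = 1, and the invariant factors of ∂_1 are all 1, so H_0 = Z.
  H_1: rank ker ∂_1 − rank ∂_2 = (12 − 5) − 6 = 1, and the invariant factors of ∂_2 are all 1, so H_1 = Z.
  H_2: rank ker ∂_2 − rank ∂_3 = (6 − 6) − 0 = 0, and there is no ∂_3, so H_2 = 0.

Hence the Betti numbers are b_0 = 1, b_1 = 1, b_2 = 0.

b_0 = 1, b_1 = 1, b_2 = 0.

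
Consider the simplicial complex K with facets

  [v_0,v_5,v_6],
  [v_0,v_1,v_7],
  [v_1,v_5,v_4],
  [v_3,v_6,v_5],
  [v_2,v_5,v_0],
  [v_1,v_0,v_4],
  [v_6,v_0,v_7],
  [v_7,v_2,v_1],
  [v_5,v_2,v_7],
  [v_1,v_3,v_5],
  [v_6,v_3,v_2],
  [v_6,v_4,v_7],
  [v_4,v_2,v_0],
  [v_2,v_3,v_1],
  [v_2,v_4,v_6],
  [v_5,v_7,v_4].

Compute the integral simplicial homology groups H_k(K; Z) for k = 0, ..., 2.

Fix the vertex order v_0 < v_1 < v_2 < v_3 < v_4 < v_5 < v_6 < v_7 and write every simplex with vertices in increasing order. Then dim K = 2 and the simplices of K are:

  0-simplices (8): [v_0], [v_1], [v_2], [v_3], [v_4], [v_5], [v_6], [v_7]
  1-simplices (24): (24 of them)
  2-simplices (16): (16 of them)

Hence C_0 ≅ Z^8, C_1 ≅ Z^24, C_2 ≅ Z^16.

The boundary map ∂_1: C_1 → C_0 sends each edge [p,q] (with p < q) to q − p. For instance
  ∂[v_3,v_5] = [v_5] − [v_3].
The resulting 8×24 matrix has rank 7, and its Smith normal form has invariant factors (1,1,1,1,1,1,1).

The boundary map ∂_2: C_2 → C_1 acts by ∂[p,q,r] = [q,r] − [p,r] + [p,q]. For instance
  ∂[v_2,v_4,v_6] = [v_4,v_6] − [v_2,v_6] + [v_2,v_4],
  ∂[v_0,v_2,v_4] = [v_2,v_4] − [v_0,v_4] + [v_0,v_2].
The 24×16 boundary matrix has rank 15 and Smith normal form diag(1,1,1,1,1,1,1,1,1,1,1,1,1,1,1).

Reading off H_k = ker ∂_k / im ∂_{k+1}:

  H_0: rank C_0 − rank ∂_1 = 8 − 7 = 1, and the invariant factors of ∂_1 are all 1, so H_0 = Z.
  H_1: rank ker ∂_1 − rank ∂_2 = (24 − 7) − 15 = 2, and the invariant factors of ∂_2 are all 1, so H_1 = Z^2.
  H_2: rank ker ∂_2 − rank ∂_3 = (16 − 15) − 0 = 1, and there is no ∂_3, so H_2 = Z.

H_0 ≅ Z,  H_1 ≅ Z^2,  H_2 ≅ Z.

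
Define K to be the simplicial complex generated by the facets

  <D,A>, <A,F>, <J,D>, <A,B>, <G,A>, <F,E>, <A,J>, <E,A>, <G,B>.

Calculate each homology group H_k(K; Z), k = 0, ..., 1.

Order the vertices as A < B < D < E < F < G < J. Listing each simplex with vertices in this order, K has dimension 1 with simplices:

  0-simplices (7): A, B, D, E, F, G, J
  1-simplices (9): AB, AD, AE, AF, AG, AJ, BG, DJ, EF

so the chain groups are C_0 ≅ Z^7, C_1 ≅ Z^9.

Boundary ∂_1: C_1 → C_0 sends each edge [p,q] (with p < q) to q − p. For instance
  ∂DJ = J − D.
As a 7×9 matrix over Z this has rank 6, with invariant factors (1,1,1,1,1,1).

Now H_k = ker ∂_k / im ∂_{k+1}, so:

  H_0: rank C_0 − rank ∂_1 = 7 − 6 = 1, and the invariant factors of ∂_1 are all 1, so H_0 = Z.
  H_1: rank ker ∂_1 − rank ∂_2 = (9 − 6) − 0 = 3, and there is no ∂_2, so H_1 = Z^3.

H_0 = Z,  H_1 = Z^3.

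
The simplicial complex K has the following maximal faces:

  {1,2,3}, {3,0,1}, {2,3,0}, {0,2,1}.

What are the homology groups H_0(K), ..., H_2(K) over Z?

We work with the vertex ordering 0 < 1 < 2 < 3. The simplices of K, each written with vertices in increasing order, are:

  0-simplices (4): [0], [1], [2], [3]
  1-simplices (6): [0,1], [0,2], [0,3], [1,2], [1,3], [2,3]
  2-simplices (4): [0,1,2], [0,1,3], [0,2,3], [1,2,3]

so the chain groups are C_0 ≅ Z^4, C_1 ≅ Z^6, C_2 ≅ Z^4.

Boundary ∂_1: C_1 → C_0 maps an edge to its endpoints' difference, ∂[p,q] = q − p. For instance
  ∂[2,3] = [3] − [2].
The 4×6 boundary matrix has rank 3 and Smith normal form diag(1,1,1).

Boundary ∂_2: C_2 → C_1 acts by ∂[p,q,r] = [q,r] − [p,r] + [p,q]. For instance
  ∂[0,1,2] = [1,2] − [0,2] + [0,1],
  ∂[0,1,3] = [1,3] − [0,3] + [0,1].
The 6×4 boundary matrix has rank 3 and Smith normal form diag(1,1,1).

From H_k ≅ ker(∂_k) / im(∂_{k+1}) we obtain:

  H_0: rank C_0 − rank ∂_1 = 4 − 3 = 1, and the invariant factors of ∂_1 are all 1, so H_0 ≅ Z.
  H_1: rank ker ∂_1 − rank ∂_2 = (6 − 3) − 3 = 0, and the invariant factors of ∂_2 are all 1, so H_1 ≅ 0.
  H_2: rank ker ∂_2 − rank ∂_3 = (4 − 3) − 0 = 1, and there is no ∂_3, so H_2 ≅ Z.

As a check, the Euler characteristic is 4 − 6 + 4 = 2, which agrees with 1 − 0 + 1 = 2.
(K is a triangulation of the 2-sphere S^2.)

H_0 ≅ Z,  H_1 = 0,  H_2 ≅ Z.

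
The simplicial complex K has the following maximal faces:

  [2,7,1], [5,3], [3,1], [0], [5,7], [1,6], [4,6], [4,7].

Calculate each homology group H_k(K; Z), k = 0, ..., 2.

We work with the vertex ordering 0 < 1 < 2 < 3 < 4 < 5 < 6 < 7. The simplices of K, each written with vertices in increasing order, are:

  0-simplices (8): [0], [1], [2], [3], [4], [5], [6], [7]
  1-simplices (9): [1,2], [1,3], [1,6], [1,7], [2,7], [3,5], [4,6], [4,7], [5,7]
  2-simplices (1): [1,2,7]

so the chain groups are C_0 ≅ Z^8, C_1 ≅ Z^9, C_2 ≅ Z^1.

∂_1: C_1 → C_0 maps an edge to its endpoints' difference, ∂[p,q] = q − p.
The 8×9 boundary matrix has rank 6 and Smith normal form diag(1,1,1,1,1,1).

∂_2: C_2 → C_1 acts by ∂[p,q,r] = [q,r] − [p,r] + [p,q]. For instance
  ∂[1,2,7] = [2,7] − [1,7] + [1,2].
This gives a 9×1 integer matrix of rank 1; reducing to Smith normal form yields diagonal entries (1).

From H_k ≅ ker(∂_k) / im(∂_{k+1}) we obtain:

  H_0: rank C_0 − rank ∂_1 = 8 − 6 = 2, and the invariant factors of ∂_1 are all 1, so H_0 ≅ Z^2.
  H_1: rank ker ∂_1 − rank ∂_2 = (9 − 6) − 1 = 2, and the invariant factors of ∂_2 are all 1, so H_1 ≅ Z^2.
  H_2: rank ker ∂_2 − rank ∂_3 = (1 − 1) − 0 = 0, and there is no ∂_3, so H_2 ≅ 0.

H_0 = Z^2,  H_1 = Z^2,  H_2 = 0.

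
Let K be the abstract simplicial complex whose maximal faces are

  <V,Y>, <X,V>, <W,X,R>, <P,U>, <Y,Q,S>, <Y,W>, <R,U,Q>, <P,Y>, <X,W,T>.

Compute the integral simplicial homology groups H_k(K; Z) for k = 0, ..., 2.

H_0 = Z,  H_1 = Z^3,  H_2 = 0.

K has 10 vertices, 16 edges, 4 triangles.
rank ∂_0 = 0, rank ∂_1 = 9 ⇒ b_0 = 10 − 0 − 9 = 1; all invariant factors of ∂_1 are 1 so no torsion. So H_0 ≅ Z.
rank ∂_1 = 9, rank ∂_2 = 4 ⇒ b_1 = 16 − 9 − 4 = 3; all invariant factors of ∂_2 are 1 so no torsion. So H_1 ≅ Z^3.
rank ∂_2 = 4, rank ∂_3 = 0 ⇒ b_2 = 4 − 4 − 0 = 0. So H_2 ≅ 0.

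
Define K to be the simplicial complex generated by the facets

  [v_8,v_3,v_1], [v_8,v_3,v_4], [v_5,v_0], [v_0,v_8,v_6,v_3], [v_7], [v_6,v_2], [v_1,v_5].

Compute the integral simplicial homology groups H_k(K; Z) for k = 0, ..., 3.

H_0 = Z^2,  H_1 = Z,  H_2 = 0,  H_3 = 0.

Take the total order v_0 < v_1 < v_2 < v_3 < v_4 < v_5 < v_6 < v_7 < v_8 on the vertex set. Then K (dimension 3) consists of the simplices:

  0-simplices (9): [v_0], [v_1], [v_2], [v_3], [v_4], [v_5], [v_6], [v_7], [v_8]
  1-simplices (13): [v_0,v_3], [v_0,v_5], [v_0,v_6], [v_0,v_8], [v_1,v_3], [v_1,v_5], [v_1,v_8], [v_2,v_6], [v_3,v_4], [v_3,v_6], [v_3,v_8], [v_4,v_8], [v_6,v_8]
  2-simplices (6): [v_0,v_3,v_6], [v_0,v_3,v_8], [v_0,v_6,v_8], [v_1,v_3,v_8], [v_3,v_4,v_8], [v_3,v_6,v_8]
  3-simplices (1): [v_0,v_3,v_6,v_8]

so the chain groups are C_0 ≅ Z^9, C_1 ≅ Z^13, C_2 ≅ Z^6, C_3 ≅ Z^1.

The boundary map ∂_1: C_1 → C_0 sends each edge [p,q] (with p < q) to q − p. For instance
  ∂[v_1,v_5] = [v_5] − [v_1].
This gives a 9×13 integer matrix of rank 7; reducing to Smith normal form yields diagonal entries (1,1,1,1,1,1,1).

∂_2: C_2 → C_1 acts by ∂[p,q,r] = [q,r] − [p,r] + [p,q]. For instance
  ∂[v_3,v_6,v_8] = [v_6,v_8] − [v_3,v_8] + [v_3,v_6],
  ∂[v_0,v_3,v_8] = [v_3,v_8] − [v_0,v_8] + [v_0,v_3].
The resulting 13×6 matrix has rank 5, and its Smith normal form has invariant factors (1,1,1,1,1).

Boundary ∂_3: C_3 → C_2 sends each 3-simplex σ to the alternating sum Σ_i (−1)^i (σ with its i-th vertex removed). For instance
  ∂[v_0,v_3,v_6,v_8] = [v_3,v_6,v_8] − [v_0,v_6,v_8] + [v_0,v_3,v_8] − [v_0,v_3,v_6].
The resulting 6×1 matrix has rank 1, and its Smith normal form has invariant factors (1).

From H_k ≅ ker(∂_k) / im(∂_{k+1}) we obtain:

  H_0: rank C_0 − rank ∂_1 = 9 − 7 = 2, and the invariant factors of ∂_1 are all 1, so H_0 ≅ Z^2.
  H_1: rank ker ∂_1 − rank ∂_2 = (13 − 7) − 5 = 1, and the invariant factors of ∂_2 are all 1, so H_1 ≅ Z.
  H_2: rank ker ∂_2 − rank ∂_3 = (6 − 5) − 1 = 0, and the invariant factors of ∂_3 are all 1, so H_2 ≅ 0.
  H_3: rank ker ∂_3 − rank ∂_4 = (1 − 1) − 0 = 0, and there is no ∂_4, so H_3 ≅ 0.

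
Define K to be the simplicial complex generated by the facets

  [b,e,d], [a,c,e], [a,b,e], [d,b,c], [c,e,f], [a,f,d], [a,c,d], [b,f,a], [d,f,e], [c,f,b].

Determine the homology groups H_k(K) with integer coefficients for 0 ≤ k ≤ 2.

Take the total order a < b < c < d < e < f on the vertex set. Then K (dimension 2) consists of the simplices:

  0-simplices (6): a, b, c, d, e, f
  1-simplices (15): ab, ac, ad, ae, af, bc, bd, be, bf, cd, ce, cf, de, df, ef
  2-simplices (10): abe, abf, acd, ace, adf, bcd, bcf, bde, cef, def

Hence C_0 ≅ Z^6, C_1 ≅ Z^15, C_2 ≅ Z^10.

∂_1: C_1 → C_0 is given by ∂[p,q] = [q] − [p]. For instance
  ∂bc = c − b.
The resulting 6×15 matrix has rank 5, and its Smith normal form has invariant factors (1,1,1,1,1).

The boundary map ∂_2: C_2 → C_1 acts by ∂[p,q,r] = [q,r] − [p,r] + [p,q]. For instance
  ∂abf = bf − af + ab,
  ∂acd = cd − ad + ac.
This gives a 15×10 integer matrix of rank 10; reducing to Smith normal form yields diagonal entries (1,1,1,1,1,1,1,1,1,2).

Computing H_k = (kernel of ∂_k) / (image of ∂_{k+1}):

  H_0: rank C_0 − rank ∂_1 = 6 − 5 = 1, and the invariant factors of ∂_1 are all 1, so H_0 = Z.
  H_1: rank ker ∂_1 − rank ∂_2 = (15 − 5) − 10 = 0, and ∂_2 has invariant factor 2 > 1, so H_1 = Z/2.
  H_2: rank ker ∂_2 − rank ∂_3 = (10 − 10) − 0 = 0, and there is no ∂_3, so H_2 = 0.

As a check, the Euler characteristic is 6 − 15 + 10 = 1, which agrees with 1 − 0 + 0 = 1.
(K is a triangulation of the real projective plane RP^2.)

H_0 = Z,  H_1 = Z/2,  H_2 = 0.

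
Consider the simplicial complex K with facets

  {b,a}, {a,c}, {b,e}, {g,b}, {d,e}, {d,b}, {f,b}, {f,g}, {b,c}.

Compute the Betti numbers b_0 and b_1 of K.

b_0 = 1, b_1 = 3.

We work with the vertex ordering a < b < c < d < e < f < g. The simplices of K, each written with vertices in increasing order, are:

  0-simplices (7): a, b, c, d, e, f, g
  1-simplices (9): ab, ac, bc, bd, be, bf, bg, de, fg

so the chain groups are C_0 ≅ Z^7, C_1 ≅ Z^9.

Boundary ∂_1: C_1 → C_0 is given by ∂[p,q] = [q] − [p].
The 7×9 boundary matrix has rank 6 and Smith normal form diag(1,1,1,1,1,1).

From H_k ≅ ker(∂_k) / im(∂_{k+1}) we obtain:

  H_0: rank C_0 − rank ∂_1 = 7 − 6 = 1, and the invariant factors of ∂_1 are all 1, so H_0 ≅ Z.
  H_1: rank ker ∂_1 − rank ∂_2 = (9 − 6) − 0 = 3, and there is no ∂_2, so H_1 ≅ Z^3.

Hence the Betti numbers are b_0 = 1, b_1 = 3.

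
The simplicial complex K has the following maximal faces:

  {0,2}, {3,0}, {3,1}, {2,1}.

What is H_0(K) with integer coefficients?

H_0 = Z.

Order the vertices as 0 < 1 < 2 < 3. Listing each simplex with vertices in this order, K has dimension 1 with simplices:

  0-simplices (4): [0], [1], [2], [3]
  1-simplices (4): [0,2], [0,3], [1,2], [1,3]

so the chain groups are C_0 ≅ Z^4, C_1 ≅ Z^4.

Boundary ∂_1: C_1 → C_0 sends each edge [p,q] (with p < q) to q − p.
As a 4×4 matrix over Z this has rank 3, with invariant factors (1,1,1).

From H_k ≅ ker(∂_k) / im(∂_{k+1}) we obtain:

  H_0: rank C_0 − rank ∂_1 = 4 − 3 = 1, and the invariant factors of ∂_1 are all 1, so H_0 = Z.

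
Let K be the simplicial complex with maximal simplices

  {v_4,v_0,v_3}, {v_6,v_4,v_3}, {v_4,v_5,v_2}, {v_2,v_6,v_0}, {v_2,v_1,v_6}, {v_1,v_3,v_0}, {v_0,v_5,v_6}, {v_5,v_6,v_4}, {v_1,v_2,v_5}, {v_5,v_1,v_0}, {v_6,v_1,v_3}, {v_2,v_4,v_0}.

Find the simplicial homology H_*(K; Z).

Order the vertices as v_0 < v_1 < v_2 < v_3 < v_4 < v_5 < v_6. Listing each simplex with vertices in this order, K has dimension 2 with simplices:

  0-simplices (7): [v_0], [v_1], [v_2], [v_3], [v_4], [v_5], [v_6]
  1-simplices (18): (18 of them)
  2-simplices (12): (12 of them)

Hence C_0 ≅ Z^7, C_1 ≅ Z^18, C_2 ≅ Z^12.

Boundary ∂_1: C_1 → C_0 sends each edge [p,q] (with p < q) to q − p. For instance
  ∂[v_2,v_6] = [v_6] − [v_2].
The resulting 7×18 matrix has rank 6, and its Smith normal form has invariant factors (1,1,1,1,1,1).

∂_2: C_2 → C_1 sends each 2-simplex [p,q,r] to [q,r] − [p,r] + [p,q]. For instance
  ∂[v_0,v_3,v_4] = [v_3,v_4] − [v_0,v_4] + [v_0,v_3],
  ∂[v_4,v_5,v_6] = [v_5,v_6] − [v_4,v_6] + [v_4,v_5].
The 18×12 boundary matrix has rank 12 and Smith normal form diag(1,1,1,1,1,1,1,1,1,1,1,2).

Computing H_k = (kernel of ∂_k) / (image of ∂_{k+1}):

  H_0: rank C_0 − rank ∂_1 = 7 − 6 = 1, and the invariant factors of ∂_1 are all 1, so H_0 = Z.
  H_1: rank ker ∂_1 − rank ∂_2 = (18 − 6) − 12 = 0, and ∂_2 has invariant factor 2 > 1, so H_1 = Z/2.
  H_2: rank ker ∂_2 − rank ∂_3 = (12 − 12) − 0 = 0, and there is no ∂_3, so H_2 = 0.

As a check, the Euler characteristic is 7 − 18 + 12 = 1, which agrees with 1 − 0 + 0 = 1.

H_0 = Z,  H_1 = Z/2,  H_2 = 0.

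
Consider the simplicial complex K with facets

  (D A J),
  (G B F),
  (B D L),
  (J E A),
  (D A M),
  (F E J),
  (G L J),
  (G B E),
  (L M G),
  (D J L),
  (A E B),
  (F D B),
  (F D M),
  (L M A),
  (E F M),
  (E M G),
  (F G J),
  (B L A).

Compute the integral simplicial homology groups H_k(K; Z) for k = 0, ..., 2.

H_0 = Z,  H_1 = Z ⊕ Z/2,  H_2 = 0.

Order the vertices as A < B < D < E < F < G < J < L < M. Listing each simplex with vertices in this order, K has dimension 2 with simplices:

  0-simplices (9): A, B, D, E, F, G, J, L, M
  1-simplices (27): AB, AD, AE, AJ, AL, AM, BD, BE, BF, BG, BL, DF, DJ, DL, DM, EF, EG, EJ, EM, FG, FJ, FM, GJ, GL, GM, JL, LM
  2-simplices (18): ABE, ABL, ADJ, ADM, AEJ, ALM, BDF, BDL, BEG, BFG, DFM, DJL, EFJ, EFM, EGM, FGJ, GJL, GLM

Hence C_0 ≅ Z^9, C_1 ≅ Z^27, C_2 ≅ Z^18.

Boundary ∂_1: C_1 → C_0 is given by ∂[p,q] = [q] − [p].
This gives a 9×27 integer matrix of rank 8; reducing to Smith normal form yields diagonal entries (1,1,1,1,1,1,1,1).

The boundary map ∂_2: C_2 → C_1 sends each 2-simplex [p,q,r] to [q,r] − [p,r] + [p,q]. For instance
  ∂GLM = LM − GM + GL,
  ∂EGM = GM − EM + EG.
This gives a 27×18 integer matrix of rank 18; reducing to Smith normal form yields diagonal entries (1,1,1,1,1,1,1,1,1,1,1,1,1,1,1,1,1,2).

Reading off H_k = ker ∂_k / im ∂_{k+1}:

  H_0: rank C_0 − rank ∂_1 = 9 − 8 = 1, and the invariant factors of ∂_1 are all 1, so H_0 = Z.
  H_1: rank ker ∂_1 − rank ∂_2 = (27 − 8) − 18 = 1, and ∂_2 has invariant factor 2 > 1, so H_1 = Z ⊕ Z/2.
  H_2: rank ker ∂_2 − rank ∂_3 = (18 − 18) − 0 = 0, and there is no ∂_3, so H_2 = 0.

(K is a triangulation of the Klein bottle.)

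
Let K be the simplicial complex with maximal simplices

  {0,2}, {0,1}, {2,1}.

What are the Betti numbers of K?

K has 3 vertices, 3 edges.
rank ∂_0 = 0, rank ∂_1 = 2 ⇒ b_0 = 3 − 0 − 2 = 1; all invariant factors of ∂_1 are 1 so no torsion. So H_0 ≅ Z.
rank ∂_1 = 2, rank ∂_2 = 0 ⇒ b_1 = 3 − 2 − 0 = 1. So H_1 ≅ Z.

b_0 = 1, b_1 = 1.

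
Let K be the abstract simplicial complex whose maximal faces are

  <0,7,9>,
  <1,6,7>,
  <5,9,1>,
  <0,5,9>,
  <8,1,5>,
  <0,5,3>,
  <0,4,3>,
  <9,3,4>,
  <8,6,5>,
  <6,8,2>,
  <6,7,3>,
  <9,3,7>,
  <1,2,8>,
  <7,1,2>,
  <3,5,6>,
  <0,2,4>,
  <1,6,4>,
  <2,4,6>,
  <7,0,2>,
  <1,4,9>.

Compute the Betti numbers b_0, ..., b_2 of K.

Fix the vertex order 0 < 1 < 2 < 3 < 4 < 5 < 6 < 7 < 8 < 9 and write every simplex with vertices in increasing order. Then dim K = 2 and the simplices of K are:

  0-simplices (10): [0], [1], [2], [3], [4], [5], [6], [7], [8], [9]
  1-simplices (30): (30 of them)
  2-simplices (20): (20 of them)

so the chain groups are C_0 ≅ Z^10, C_1 ≅ Z^30, C_2 ≅ Z^20.

The boundary map ∂_1: C_1 → C_0 sends each edge [p,q] (with p < q) to q − p.
As a 10×30 matrix over Z this has rank 9, with invariant factors (1,1,1,1,1,1,1,1,1).

Boundary ∂_2: C_2 → C_1 maps a triangle to the signed sum of its edges. For instance
  ∂[0,5,9] = [5,9] − [0,9] + [0,5],
  ∂[1,2,8] = [2,8] − [1,8] + [1,2].
As a 30×20 matrix over Z this has rank 20, with invariant factors (1,1,1,1,1,1,1,1,1,1,1,1,1,1,1,1,1,1,1,2).

From H_k ≅ ker(∂_k) / im(∂_{k+1}) we obtain:

  H_0: rank C_0 − rank ∂_1 = 10 − 9 = 1, and the invariant factors of ∂_1 are all 1, so H_0 ≅ Z.
  H_1: rank ker ∂_1 − rank ∂_2 = (30 − 9) − 20 = 1, and ∂_2 has invariant factor 2 > 1, so H_1 ≅ Z ⊕ Z/2.
  H_2: rank ker ∂_2 − rank ∂_3 = (20 − 20) − 0 = 0, and there is no ∂_3, so H_2 ≅ 0.

(K is a triangulation of the Klein bottle.)

Hence the Betti numbers are b_0 = 1, b_1 = 1, b_2 = 0.

b_0 = 1, b_1 = 1, b_2 = 0.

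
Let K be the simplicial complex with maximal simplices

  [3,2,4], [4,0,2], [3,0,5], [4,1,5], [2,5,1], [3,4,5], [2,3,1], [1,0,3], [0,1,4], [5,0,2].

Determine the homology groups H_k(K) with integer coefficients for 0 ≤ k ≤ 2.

Order the vertices as 0 < 1 < 2 < 3 < 4 < 5. Listing each simplex with vertices in this order, K has dimension 2 with simplices:

  0-simplices (6): [0], [1], [2], [3], [4], [5]
  1-simplices (15): [0,1], [0,2], [0,3], [0,4], [0,5], [1,2], [1,3], [1,4], [1,5], [2,3], [2,4], [2,5], [3,4], [3,5], [4,5]
  2-simplices (10): [0,1,3], [0,1,4], [0,2,4], [0,2,5], [0,3,5], [1,2,3], [1,2,5], [1,4,5], [2,3,4], [3,4,5]

giving chain groups C_0 ≅ Z^6, C_1 ≅ Z^15, C_2 ≅ Z^10.

Boundary ∂_1: C_1 → C_0 is given by ∂[p,q] = [q] − [p]. For instance
  ∂[1,4] = [4] − [1].
The 6×15 boundary matrix has rank 5 and Smith normal form diag(1,1,1,1,1).

The boundary map ∂_2: C_2 → C_1 maps a triangle to the signed sum of its edges. For instance
  ∂[2,3,4] = [3,4] − [2,4] + [2,3],
  ∂[1,2,5] = [2,5] − [1,5] + [1,2].
The resulting 15×10 matrix has rank 10, and its Smith normal form has invariant factors (1,1,1,1,1,1,1,1,1,2).

From H_k ≅ ker(∂_k) / im(∂_{k+1}) we obtain:

  H_0: rank C_0 − rank ∂_1 = 6 − 5 = 1, and the invariant factors of ∂_1 are all 1, so H_0 ≅ Z.
  H_1: rank ker ∂_1 − rank ∂_2 = (15 − 5) − 10 = 0, and ∂_2 has invariant factor 2 > 1, so H_1 ≅ Z/2Z.
  H_2: rank ker ∂_2 − rank ∂_3 = (10 − 10) − 0 = 0, and there is no ∂_3, so H_2 ≅ 0.

H_0 = Z,  H_1 = Z/2Z,  H_2 = 0.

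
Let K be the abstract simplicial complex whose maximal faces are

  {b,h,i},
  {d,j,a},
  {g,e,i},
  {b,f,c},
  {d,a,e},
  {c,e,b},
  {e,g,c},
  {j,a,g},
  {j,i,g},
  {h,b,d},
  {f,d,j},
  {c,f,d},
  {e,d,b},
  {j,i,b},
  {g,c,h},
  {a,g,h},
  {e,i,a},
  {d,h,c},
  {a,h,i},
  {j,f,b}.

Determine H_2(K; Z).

We work with the vertex ordering a < b < c < d < e < f < g < h < i < j. The simplices of K, each written with vertices in increasing order, are:

  0-simplices (10): a, b, c, d, e, f, g, h, i, j
  1-simplices (30): ad, ae, ag, ah, ai, aj, bc, bd, be, bf, bh, bi, bj, cd, ce, cf, cg, ch, de, df, dh, dj, eg, ei, fj, gh, gi, gj, hi, ij
  2-simplices (20): ade, adj, aei, agh, agj, ahi, bce, bcf, bde, bdh, bfj, bhi, bij, cdf, cdh, ceg, cgh, dfj, egi, gij

so the chain groups are C_0 ≅ Z^10, C_1 ≅ Z^30, C_2 ≅ Z^20.

∂_1: C_1 → C_0 maps an edge to its endpoints' difference, ∂[p,q] = q − p. For instance
  ∂dh = h − d.
The 10×30 boundary matrix has rank 9 and Smith normal form diag(1,1,1,1,1,1,1,1,1).

The boundary map ∂_2: C_2 → C_1 acts by ∂[p,q,r] = [q,r] − [p,r] + [p,q]. For instance
  ∂agj = gj − aj + ag,
  ∂dfj = fj − dj + df.
The 30×20 boundary matrix has rank 20 and Smith normal form diag(1,1,1,1,1,1,1,1,1,1,1,1,1,1,1,1,1,1,1,2).

Now H_k = ker ∂_k / im ∂_{k+1}, so:

  H_2: rank ker ∂_2 − rank ∂_3 = (20 − 20) − 0 = 0, and there is no ∂_3, so H_2 = 0.

(K is a triangulation of the Klein bottle.)

H_2 ≅ 0.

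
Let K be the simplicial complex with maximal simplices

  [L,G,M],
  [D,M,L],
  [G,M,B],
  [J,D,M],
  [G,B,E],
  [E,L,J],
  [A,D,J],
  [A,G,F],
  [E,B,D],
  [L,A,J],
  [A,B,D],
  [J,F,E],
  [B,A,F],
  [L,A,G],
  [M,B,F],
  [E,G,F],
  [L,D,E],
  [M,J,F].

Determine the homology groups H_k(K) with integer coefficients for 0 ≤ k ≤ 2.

Take the total order A < B < D < E < F < G < J < L < M on the vertex set. Then K (dimension 2) consists of the simplices:

  0-simplices (9): A, B, D, E, F, G, J, L, M
  1-simplices (27): AB, AD, AF, AG, AJ, AL, BD, BE, BF, BG, BM, DE, DJ, DL, DM, EF, EG, EJ, EL, FG, FJ, FM, GL, GM, JL, JM, LM
  2-simplices (18): ABD, ABF, ADJ, AFG, AGL, AJL, BDE, BEG, BFM, BGM, DEL, DJM, DLM, EFG, EFJ, EJL, FJM, GLM

Hence C_0 ≅ Z^9, C_1 ≅ Z^27, C_2 ≅ Z^18.

Boundary ∂_1: C_1 → C_0 is given by ∂[p,q] = [q] − [p].
The resulting 9×27 matrix has rank 8, and its Smith normal form has invariant factors (1,1,1,1,1,1,1,1).

∂_2: C_2 → C_1 maps a triangle to the signed sum of its edges. For instance
  ∂AFG = FG − AG + AF,
  ∂EFJ = FJ − EJ + EF.
As a 27×18 matrix over Z this has rank 18, with invariant factors (1,1,1,1,1,1,1,1,1,1,1,1,1,1,1,1,1,2).

Computing H_k = (kernel of ∂_k) / (image of ∂_{k+1}):

  H_0: rank C_0 − rank ∂_1 = 9 − 8 = 1, and the invariant factors of ∂_1 are all 1, so H_0 ≅ Z.
  H_1: rank ker ∂_1 − rank ∂_2 = (27 − 8) − 18 = 1, and ∂_2 has invariant factor 2 > 1, so H_1 ≅ Z ⊕ Z/2Z.
  H_2: rank ker ∂_2 − rank ∂_3 = (18 − 18) − 0 = 0, and there is no ∂_3, so H_2 ≅ 0.

H_0 ≅ Z,  H_1 ≅ Z ⊕ Z/2Z,  H_2 = 0.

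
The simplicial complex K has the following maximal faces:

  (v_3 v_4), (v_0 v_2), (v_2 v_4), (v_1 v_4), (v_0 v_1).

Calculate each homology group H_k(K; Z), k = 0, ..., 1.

H_0 ≅ Z,  H_1 ≅ Z.

Fix the vertex order v_0 < v_1 < v_2 < v_3 < v_4 and write every simplex with vertices in increasing order. Then dim K = 1 and the simplices of K are:

  0-simplices (5): [v_0], [v_1], [v_2], [v_3], [v_4]
  1-simplices (5): [v_0,v_1], [v_0,v_2], [v_1,v_4], [v_2,v_4], [v_3,v_4]

giving chain groups C_0 ≅ Z^5, C_1 ≅ Z^5.

Boundary ∂_1: C_1 → C_0 sends each edge [p,q] (with p < q) to q − p. For instance
  ∂[v_1,v_4] = [v_4] − [v_1].
As a 5×5 matrix over Z this has rank 4, with invariant factors (1,1,1,1).

Reading off H_k = ker ∂_k / im ∂_{k+1}:

  H_0: rank C_0 − rank ∂_1 = 5 − 4 = 1, and the invariant factors of ∂_1 are all 1, so H_0 ≅ Z.
  H_1: rank ker ∂_1 − rank ∂_2 = (5 − 4) − 0 = 1, and there is no ∂_2, so H_1 ≅ Z.

As a check, the Euler characteristic is 5 − 5 = 0, which agrees with 1 − 1 = 0.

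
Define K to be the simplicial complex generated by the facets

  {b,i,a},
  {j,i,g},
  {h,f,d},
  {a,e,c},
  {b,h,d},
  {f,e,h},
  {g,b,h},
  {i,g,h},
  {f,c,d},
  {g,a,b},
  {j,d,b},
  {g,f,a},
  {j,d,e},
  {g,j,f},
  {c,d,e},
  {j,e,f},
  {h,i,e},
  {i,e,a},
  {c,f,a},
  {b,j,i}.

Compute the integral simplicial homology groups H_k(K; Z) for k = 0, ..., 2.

H_0 ≅ Z,  H_1 ≅ Z ⊕ Z_2,  H_2 = 0.

Order the vertices as a < b < c < d < e < f < g < h < i < j. Listing each simplex with vertices in this order, K has dimension 2 with simplices:

  0-simplices (10): a, b, c, d, e, f, g, h, i, j
  1-simplices (30): ab, ac, ae, af, ag, ai, bd, bg, bh, bi, bj, cd, ce, cf, de, df, dh, dj, ef, eh, ei, ej, fg, fh, fj, gh, gi, gj, hi, ij
  2-simplices (20): abg, abi, ace, acf, aei, afg, bdh, bdj, bgh, bij, cde, cdf, dej, dfh, efh, efj, ehi, fgj, ghi, gij

so the chain groups are C_0 ≅ Z^10, C_1 ≅ Z^30, C_2 ≅ Z^20.

The boundary map ∂_1: C_1 → C_0 maps an edge to its endpoints' difference, ∂[p,q] = q − p.
As a 10×30 matrix over Z this has rank 9, with invariant factors (1,1,1,1,1,1,1,1,1).

Boundary ∂_2: C_2 → C_1 maps a triangle to the signed sum of its edges. For instance
  ∂bij = ij − bj + bi,
  ∂gij = ij − gj + gi.
This gives a 30×20 integer matrix of rank 20; reducing to Smith normal form yields diagonal entries (1,1,1,1,1,1,1,1,1,1,1,1,1,1,1,1,1,1,1,2).

Now H_k = ker ∂_k / im ∂_{k+1}, so:

  H_0: rank C_0 − rank ∂_1 = 10 − 9 = 1, and the invariant factors of ∂_1 are all 1, so H_0 = Z.
  H_1: rank ker ∂_1 − rank ∂_2 = (30 − 9) − 20 = 1, and ∂_2 has invariant factor 2 > 1, so H_1 = Z ⊕ Z_2.
  H_2: rank ker ∂_2 − rank ∂_3 = (20 − 20) − 0 = 0, and there is no ∂_3, so H_2 = 0.

As a check, the Euler characteristic is 10 − 30 + 20 = 0, which agrees with 1 − 1 + 0 = 0.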